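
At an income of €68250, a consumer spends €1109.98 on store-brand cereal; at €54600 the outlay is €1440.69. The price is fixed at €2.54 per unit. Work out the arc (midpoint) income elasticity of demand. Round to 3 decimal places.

-1.167

With a constant price, Q₁ = 1109.98/2.54 = 437.000 and Q₂ = 1440.69/2.54 = 567.201 (equivalently, work directly with expenditure since P cancels).
Midpoint %ΔQ = (1440.69 − 1109.98)/1275.34 = 0.25931; midpoint %ΔI = (54600 − 68250)/61425 = -0.22222.
η = 0.25931 / -0.22222 = -1.167.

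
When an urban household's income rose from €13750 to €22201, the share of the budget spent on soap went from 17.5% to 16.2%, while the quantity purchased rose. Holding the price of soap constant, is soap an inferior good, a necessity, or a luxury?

necessity

Quantity rises but the budget share falls as income rises, so 0 < η < 1.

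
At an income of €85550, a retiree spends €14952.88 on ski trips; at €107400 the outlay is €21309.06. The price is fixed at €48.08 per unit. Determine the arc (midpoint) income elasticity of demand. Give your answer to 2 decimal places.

With a constant price, Q₁ = 14952.88/48.08 = 311.000 and Q₂ = 21309.06/48.08 = 443.200 (equivalently, work directly with expenditure since P cancels).
Midpoint %ΔQ = (21309.06 − 14952.88)/18130.97 = 0.35057; midpoint %ΔI = (107400 − 85550)/96475 = 0.22648.
η = 0.35057 / 0.22648 = 1.55.

1.55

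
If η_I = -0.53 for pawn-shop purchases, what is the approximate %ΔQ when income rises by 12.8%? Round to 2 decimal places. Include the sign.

%ΔQ ≈ η × %ΔI = -0.53 × 12.8% = -6.78%.

-6.78%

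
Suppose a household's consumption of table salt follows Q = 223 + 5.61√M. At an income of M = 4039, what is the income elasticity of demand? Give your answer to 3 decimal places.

0.308

At M = 4039: Q = 579.533.
dQ/dM = 5.61/(2√M) = 0.0441363 at this income.
η = (dQ/dM)·(M/Q) = 0.0441363 × (4039/579.533) = 0.308.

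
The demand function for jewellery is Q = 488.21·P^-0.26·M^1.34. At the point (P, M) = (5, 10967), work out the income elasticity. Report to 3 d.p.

For a multiplicative demand Q = A·P^α·M^β, the income elasticity is β everywhere.
Here β = 1.34, so η = 1.340.

1.340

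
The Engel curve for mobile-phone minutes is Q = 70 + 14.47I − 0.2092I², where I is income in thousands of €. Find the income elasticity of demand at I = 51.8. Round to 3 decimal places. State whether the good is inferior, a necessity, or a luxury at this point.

At I = 51.8: Q = 258.2122.
dQ/dI = 14.47 − 0.4184I = -7.20312.
η = (dQ/dI)·(I/Q) = -7.20312 × (51.8/258.2122) = -1.445.
η < 0 ⇒ inferior good.

-1.445 (inferior good)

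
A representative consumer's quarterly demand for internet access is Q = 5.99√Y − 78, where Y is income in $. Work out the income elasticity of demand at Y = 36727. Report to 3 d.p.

0.536

At Y = 36727: Q = 1069.941.
dQ/dY = 5.99/(2√Y) = 0.015628 at this income.
η = (dQ/dY)·(Y/Q) = 0.015628 × (36727/1069.941) = 0.536.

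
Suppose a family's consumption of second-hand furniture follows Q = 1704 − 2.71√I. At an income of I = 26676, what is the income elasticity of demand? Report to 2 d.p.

-0.18

At I = 26676: Q = 1261.381.
dQ/dI = -2.71/(2√I) = -0.00829619 at this income.
η = (dQ/dI)·(I/Q) = -0.00829619 × (26676/1261.381) = -0.18.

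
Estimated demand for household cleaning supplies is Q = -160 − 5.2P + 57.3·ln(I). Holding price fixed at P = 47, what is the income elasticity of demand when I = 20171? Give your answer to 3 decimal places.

0.350

At P = 47, I = 20171: Q = 163.558.
Holding P constant, ∂Q/∂I = 57.3/I = 0.00284071.
η_I = (∂Q/∂I)·(I/Q) = 0.00284071 × (20171/163.558) = 0.350.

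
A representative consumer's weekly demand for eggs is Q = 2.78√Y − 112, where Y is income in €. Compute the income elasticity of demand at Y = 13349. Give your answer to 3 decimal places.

At Y = 13349: Q = 209.195.
dQ/dY = 2.78/(2√Y) = 0.0120307 at this income.
η = (dQ/dY)·(Y/Q) = 0.0120307 × (13349/209.195) = 0.768.

0.768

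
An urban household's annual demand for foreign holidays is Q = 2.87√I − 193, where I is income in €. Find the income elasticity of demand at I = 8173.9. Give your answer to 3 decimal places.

At I = 8173.9: Q = 66.476.
dQ/dI = 2.87/(2√I) = 0.0158722 at this income.
η = (dQ/dI)·(I/Q) = 0.0158722 × (8173.9/66.476) = 1.952.

1.952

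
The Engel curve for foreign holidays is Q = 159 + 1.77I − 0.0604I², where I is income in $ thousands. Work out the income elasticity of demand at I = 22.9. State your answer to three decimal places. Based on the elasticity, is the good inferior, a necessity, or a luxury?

-0.136 (inferior good)

At I = 22.9: Q = 167.8586.
dQ/dI = 1.77 − 0.1208I = -0.99632.
η = (dQ/dI)·(I/Q) = -0.99632 × (22.9/167.8586) = -0.136.
η < 0 ⇒ inferior good.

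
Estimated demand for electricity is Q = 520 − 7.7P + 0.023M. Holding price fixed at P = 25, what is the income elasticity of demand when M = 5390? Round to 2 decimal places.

At P = 25, M = 5390: Q = 451.470.
Holding P constant, ∂Q/∂M = 0.023.
η_M = (∂Q/∂M)·(M/Q) = 0.023 × (5390/451.470) = 0.27.

0.27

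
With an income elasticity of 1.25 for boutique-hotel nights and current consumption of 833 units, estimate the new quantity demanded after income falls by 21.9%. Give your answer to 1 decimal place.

%ΔQ ≈ η × %ΔI = 1.25 × (-21.9%) = -27.375%.
New Q ≈ 833 × (1 − 0.27375) = 605.0.

605.0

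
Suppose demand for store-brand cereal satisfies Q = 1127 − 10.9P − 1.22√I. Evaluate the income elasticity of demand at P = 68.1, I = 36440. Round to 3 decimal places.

At P = 68.1, I = 36440: Q = 151.821.
Holding P constant, ∂Q/∂I = -1.22/(2√I) = -0.00319551.
η_I = (∂Q/∂I)·(I/Q) = -0.00319551 × (36440/151.821) = -0.767.

-0.767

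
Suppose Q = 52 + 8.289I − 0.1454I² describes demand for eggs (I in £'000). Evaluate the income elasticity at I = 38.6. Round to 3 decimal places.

-0.730

At I = 38.6: Q = 155.3152.
dQ/dI = 8.289 − 0.2908I = -2.93588.
η = (dQ/dI)·(I/Q) = -2.93588 × (38.6/155.3152) = -0.730.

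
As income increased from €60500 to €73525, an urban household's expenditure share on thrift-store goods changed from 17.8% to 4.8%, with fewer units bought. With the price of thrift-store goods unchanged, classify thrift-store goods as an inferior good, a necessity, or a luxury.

Quantity demanded falls as income rises, so η < 0.

inferior good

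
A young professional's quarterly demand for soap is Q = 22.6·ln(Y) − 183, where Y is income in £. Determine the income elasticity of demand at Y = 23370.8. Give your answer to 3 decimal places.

0.510

At Y = 23370.8: Q = 44.339.
dQ/dY = 22.6/Y = 0.000967019 at this income.
η = (dQ/dY)·(Y/Q) = 0.000967019 × (23370.8/44.339) = 0.510.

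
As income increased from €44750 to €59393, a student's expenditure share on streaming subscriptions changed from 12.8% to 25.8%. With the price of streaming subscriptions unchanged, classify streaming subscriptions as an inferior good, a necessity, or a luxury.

The budget share rises as income rises, so η > 1.

luxury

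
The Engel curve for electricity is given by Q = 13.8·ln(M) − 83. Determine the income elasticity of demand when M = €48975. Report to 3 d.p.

At M = 48975: Q = 66.027.
dQ/dM = 13.8/M = 0.000281776 at this income.
η = (dQ/dM)·(M/Q) = 0.000281776 × (48975/66.027) = 0.209.

0.209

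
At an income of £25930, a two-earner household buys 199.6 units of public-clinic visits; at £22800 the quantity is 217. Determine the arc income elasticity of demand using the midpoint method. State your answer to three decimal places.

-0.650

ΔQ = 217 − 199.6 = 17.4; midpoint Q̄ = (199.6 + 217)/2 = 208.3.
ΔI = 22800 − 25930 = -3130; midpoint Ī = (25930 + 22800)/2 = 24365.
η = (ΔQ/Q̄) ÷ (ΔI/Ī) = (17.4/208.3) ÷ (-3130/24365) = -0.650.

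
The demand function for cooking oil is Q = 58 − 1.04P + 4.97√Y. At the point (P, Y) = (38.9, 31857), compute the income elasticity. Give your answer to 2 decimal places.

0.49

At P = 38.9, Y = 31857: Q = 904.616.
Holding P constant, ∂Q/∂Y = 4.97/(2√Y) = 0.0139227.
η_Y = (∂Q/∂Y)·(Y/Q) = 0.0139227 × (31857/904.616) = 0.49.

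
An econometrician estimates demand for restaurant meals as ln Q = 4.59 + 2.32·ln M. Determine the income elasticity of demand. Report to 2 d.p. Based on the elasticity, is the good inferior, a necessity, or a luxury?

In a log-linear demand, the coefficient on ln M is the income elasticity.
So η = 2.32.
η > 1 ⇒ luxury.

2.32 (luxury)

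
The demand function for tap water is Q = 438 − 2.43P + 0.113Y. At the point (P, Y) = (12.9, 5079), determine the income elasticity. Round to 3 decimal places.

At P = 12.9, Y = 5079: Q = 980.580.
Holding P constant, ∂Q/∂Y = 0.113.
η_Y = (∂Q/∂Y)·(Y/Q) = 0.113 × (5079/980.580) = 0.585.

0.585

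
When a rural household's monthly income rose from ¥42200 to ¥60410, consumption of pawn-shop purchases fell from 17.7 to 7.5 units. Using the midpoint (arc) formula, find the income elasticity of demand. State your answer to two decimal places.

ΔQ = 7.5 − 17.7 = -10.2; midpoint Q̄ = (17.7 + 7.5)/2 = 12.6.
ΔI = 60410 − 42200 = 18210; midpoint Ī = (42200 + 60410)/2 = 51305.
η = (ΔQ/Q̄) ÷ (ΔI/Ī) = (-10.2/12.6) ÷ (18210/51305) = -2.28.

-2.28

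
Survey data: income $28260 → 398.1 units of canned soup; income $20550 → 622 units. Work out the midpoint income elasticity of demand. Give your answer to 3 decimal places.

-1.390

ΔQ = 622 − 398.1 = 223.9; midpoint Q̄ = (398.1 + 622)/2 = 510.05.
ΔI = 20550 − 28260 = -7710; midpoint Ī = (28260 + 20550)/2 = 24405.
η = (ΔQ/Q̄) ÷ (ΔI/Ī) = (223.9/510.05) ÷ (-7710/24405) = -1.390.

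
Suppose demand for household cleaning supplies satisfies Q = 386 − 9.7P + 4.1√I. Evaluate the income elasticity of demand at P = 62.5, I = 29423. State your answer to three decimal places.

At P = 62.5, I = 29423: Q = 483.028.
Holding P constant, ∂Q/∂I = 4.1/(2√I) = 0.0119512.
η_I = (∂Q/∂I)·(I/Q) = 0.0119512 × (29423/483.028) = 0.728.

0.728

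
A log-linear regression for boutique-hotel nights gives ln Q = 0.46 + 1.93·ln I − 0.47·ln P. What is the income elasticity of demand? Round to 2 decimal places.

In a log-linear demand, the coefficient on ln I is the income elasticity.
So η = 1.93.

1.93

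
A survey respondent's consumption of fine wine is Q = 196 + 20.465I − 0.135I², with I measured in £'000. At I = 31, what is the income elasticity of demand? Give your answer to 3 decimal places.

At I = 31: Q = 700.6800.
dQ/dI = 20.465 − 0.27I = 12.09500.
η = (dQ/dI)·(I/Q) = 12.09500 × (31/700.6800) = 0.535.

0.535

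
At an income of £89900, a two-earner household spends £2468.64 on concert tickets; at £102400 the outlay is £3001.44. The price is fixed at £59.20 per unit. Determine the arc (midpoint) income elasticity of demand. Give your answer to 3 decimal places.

With a constant price, Q₁ = 2468.64/59.20 = 41.700 and Q₂ = 3001.44/59.20 = 50.700 (equivalently, work directly with expenditure since P cancels).
Midpoint %ΔQ = (3001.44 − 2468.64)/2735.04 = 0.19481; midpoint %ΔI = (102400 − 89900)/96150 = 0.13001.
η = 0.19481 / 0.13001 = 1.498.

1.498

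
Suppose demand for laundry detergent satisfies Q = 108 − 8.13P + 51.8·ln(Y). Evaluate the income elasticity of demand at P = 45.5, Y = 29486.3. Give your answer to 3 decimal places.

0.191

At P = 45.5, Y = 29486.3: Q = 271.194.
Holding P constant, ∂Q/∂Y = 51.8/Y = 0.00175675.
η_Y = (∂Q/∂Y)·(Y/Q) = 0.00175675 × (29486.3/271.194) = 0.191.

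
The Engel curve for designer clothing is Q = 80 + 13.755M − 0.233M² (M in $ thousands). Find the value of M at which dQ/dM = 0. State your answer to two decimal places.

29.52

dQ/dM = 13.755 − 0.466M.
The good is inferior where dQ/dM < 0. Setting dQ/dM = 0 gives M = 13.755 / 0.466 = 29.52.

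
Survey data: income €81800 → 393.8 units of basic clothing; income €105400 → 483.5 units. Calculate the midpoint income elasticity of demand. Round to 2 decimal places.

ΔQ = 483.5 − 393.8 = 89.7; midpoint Q̄ = (393.8 + 483.5)/2 = 438.65.
ΔI = 105400 − 81800 = 23600; midpoint Ī = (81800 + 105400)/2 = 93600.
η = (ΔQ/Q̄) ÷ (ΔI/Ī) = (89.7/438.65) ÷ (23600/93600) = 0.81.

0.81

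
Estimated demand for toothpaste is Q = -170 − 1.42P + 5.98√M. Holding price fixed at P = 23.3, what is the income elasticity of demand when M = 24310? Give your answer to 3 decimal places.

At P = 23.3, M = 24310: Q = 729.296.
Holding P constant, ∂Q/∂M = 5.98/(2√M) = 0.0191769.
η_M = (∂Q/∂M)·(M/Q) = 0.0191769 × (24310/729.296) = 0.639.

0.639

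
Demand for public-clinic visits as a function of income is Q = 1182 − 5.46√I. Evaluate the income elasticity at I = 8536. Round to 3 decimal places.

-0.372

At I = 8536: Q = 677.548.
dQ/dI = -5.46/(2√I) = -0.0295485 at this income.
η = (dQ/dI)·(I/Q) = -0.0295485 × (8536/677.548) = -0.372.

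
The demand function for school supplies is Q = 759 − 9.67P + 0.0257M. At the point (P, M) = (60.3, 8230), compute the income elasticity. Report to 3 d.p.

At P = 60.3, M = 8230: Q = 387.410.
Holding P constant, ∂Q/∂M = 0.0257.
η_M = (∂Q/∂M)·(M/Q) = 0.0257 × (8230/387.410) = 0.546.

0.546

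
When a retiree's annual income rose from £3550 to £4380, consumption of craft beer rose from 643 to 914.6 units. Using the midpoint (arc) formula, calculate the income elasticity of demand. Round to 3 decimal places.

ΔQ = 914.6 − 643 = 271.6; midpoint Q̄ = (643 + 914.6)/2 = 778.8.
ΔI = 4380 − 3550 = 830; midpoint Ī = (3550 + 4380)/2 = 3965.
η = (ΔQ/Q̄) ÷ (ΔI/Ī) = (271.6/778.8) ÷ (830/3965) = 1.666.

1.666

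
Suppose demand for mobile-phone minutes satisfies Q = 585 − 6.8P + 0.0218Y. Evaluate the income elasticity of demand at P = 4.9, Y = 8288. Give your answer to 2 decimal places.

0.25

At P = 4.9, Y = 8288: Q = 732.358.
Holding P constant, ∂Q/∂Y = 0.0218.
η_Y = (∂Q/∂Y)·(Y/Q) = 0.0218 × (8288/732.358) = 0.25.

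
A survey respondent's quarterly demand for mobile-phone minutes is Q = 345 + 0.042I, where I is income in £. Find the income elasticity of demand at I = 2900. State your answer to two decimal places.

At I = 2900: Q = 466.800.
dQ/dI = 0.042.
η = (dQ/dI)·(I/Q) = 0.042 × (2900/466.800) = 0.26.

0.26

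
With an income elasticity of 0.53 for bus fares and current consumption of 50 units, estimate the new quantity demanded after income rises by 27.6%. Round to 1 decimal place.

%ΔQ ≈ η × %ΔI = 0.53 × 27.6% = 14.628%.
New Q ≈ 50 × (1 + 0.14628) = 57.3.

57.3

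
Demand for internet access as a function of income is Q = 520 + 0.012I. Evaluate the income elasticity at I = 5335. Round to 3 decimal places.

At I = 5335: Q = 584.020.
dQ/dI = 0.012.
η = (dQ/dI)·(I/Q) = 0.012 × (5335/584.020) = 0.110.

0.110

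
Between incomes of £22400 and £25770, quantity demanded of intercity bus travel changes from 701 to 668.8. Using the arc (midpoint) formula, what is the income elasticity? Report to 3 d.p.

ΔQ = 668.8 − 701 = -32.2; midpoint Q̄ = (701 + 668.8)/2 = 684.9.
ΔI = 25770 − 22400 = 3370; midpoint Ī = (22400 + 25770)/2 = 24085.
η = (ΔQ/Q̄) ÷ (ΔI/Ī) = (-32.2/684.9) ÷ (3370/24085) = -0.336.

-0.336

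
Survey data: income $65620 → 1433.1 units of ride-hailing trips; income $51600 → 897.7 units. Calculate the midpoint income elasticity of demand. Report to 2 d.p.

ΔQ = 897.7 − 1433.1 = -535.4; midpoint Q̄ = (1433.1 + 897.7)/2 = 1165.4.
ΔI = 51600 − 65620 = -14020; midpoint Ī = (65620 + 51600)/2 = 58610.
η = (ΔQ/Q̄) ÷ (ΔI/Ī) = (-535.4/1165.4) ÷ (-14020/58610) = 1.92.

1.92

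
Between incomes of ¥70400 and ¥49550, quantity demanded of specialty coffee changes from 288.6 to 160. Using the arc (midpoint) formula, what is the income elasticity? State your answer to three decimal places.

ΔQ = 160 − 288.6 = -128.6; midpoint Q̄ = (288.6 + 160)/2 = 224.3.
ΔI = 49550 − 70400 = -20850; midpoint Ī = (70400 + 49550)/2 = 59975.
η = (ΔQ/Q̄) ÷ (ΔI/Ī) = (-128.6/224.3) ÷ (-20850/59975) = 1.649.

1.649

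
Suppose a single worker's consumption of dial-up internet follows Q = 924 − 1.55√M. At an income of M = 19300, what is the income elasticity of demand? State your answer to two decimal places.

-0.15

At M = 19300: Q = 708.667.
dQ/dM = -1.55/(2√M) = -0.00557857 at this income.
η = (dQ/dM)·(M/Q) = -0.00557857 × (19300/708.667) = -0.15.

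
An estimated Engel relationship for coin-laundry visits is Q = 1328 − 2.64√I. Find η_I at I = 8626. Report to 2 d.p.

At I = 8626: Q = 1082.807.
dQ/dI = -2.64/(2√I) = -0.0142125 at this income.
η = (dQ/dI)·(I/Q) = -0.0142125 × (8626/1082.807) = -0.11.

-0.11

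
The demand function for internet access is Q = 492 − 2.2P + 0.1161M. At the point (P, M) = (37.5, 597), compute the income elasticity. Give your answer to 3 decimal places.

At P = 37.5, M = 597: Q = 478.812.
Holding P constant, ∂Q/∂M = 0.1161.
η_M = (∂Q/∂M)·(M/Q) = 0.1161 × (597/478.812) = 0.145.

0.145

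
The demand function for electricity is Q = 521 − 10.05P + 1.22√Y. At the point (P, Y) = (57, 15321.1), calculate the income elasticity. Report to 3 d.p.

0.761

At P = 57, Y = 15321.1: Q = 99.160.
Holding P constant, ∂Q/∂Y = 1.22/(2√Y) = 0.00492816.
η_Y = (∂Q/∂Y)·(Y/Q) = 0.00492816 × (15321.1/99.160) = 0.761.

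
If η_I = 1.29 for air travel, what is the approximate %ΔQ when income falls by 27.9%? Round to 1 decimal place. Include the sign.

%ΔQ ≈ η × %ΔI = 1.29 × (-27.9%) = -36.0%.

-36.0%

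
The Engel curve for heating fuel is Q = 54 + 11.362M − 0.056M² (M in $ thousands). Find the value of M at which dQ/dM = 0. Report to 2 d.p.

dQ/dM = 11.362 − 0.112M.
The good is inferior where dQ/dM < 0. Setting dQ/dM = 0 gives M = 11.362 / 0.112 = 101.45.

101.45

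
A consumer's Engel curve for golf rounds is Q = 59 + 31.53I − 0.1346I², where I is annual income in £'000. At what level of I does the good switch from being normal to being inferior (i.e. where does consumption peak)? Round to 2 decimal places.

dQ/dI = 31.53 − 0.2692I.
The good is inferior where dQ/dI < 0. Setting dQ/dI = 0 gives I = 31.53 / 0.2692 = 117.12.

117.12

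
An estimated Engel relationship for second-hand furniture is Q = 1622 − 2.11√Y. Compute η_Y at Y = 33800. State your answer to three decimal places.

-0.157

At Y = 33800: Q = 1234.081.
dQ/dY = -2.11/(2√Y) = -0.00573844 at this income.
η = (dQ/dY)·(Y/Q) = -0.00573844 × (33800/1234.081) = -0.157.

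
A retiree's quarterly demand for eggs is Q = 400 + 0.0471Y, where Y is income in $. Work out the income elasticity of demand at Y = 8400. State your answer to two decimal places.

At Y = 8400: Q = 795.640.
dQ/dY = 0.0471.
η = (dQ/dY)·(Y/Q) = 0.0471 × (8400/795.640) = 0.50.

0.50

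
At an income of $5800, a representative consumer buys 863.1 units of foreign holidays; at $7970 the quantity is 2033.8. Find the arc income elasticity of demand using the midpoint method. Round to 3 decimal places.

ΔQ = 2033.8 − 863.1 = 1170.7; midpoint Q̄ = (863.1 + 2033.8)/2 = 1448.45.
ΔI = 7970 − 5800 = 2170; midpoint Ī = (5800 + 7970)/2 = 6885.
η = (ΔQ/Q̄) ÷ (ΔI/Ī) = (1170.7/1448.45) ÷ (2170/6885) = 2.564.

2.564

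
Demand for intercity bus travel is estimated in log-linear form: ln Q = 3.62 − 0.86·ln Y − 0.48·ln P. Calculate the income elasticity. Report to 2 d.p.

-0.86

In a log-linear demand, the coefficient on ln Y is the income elasticity.
So η = -0.86.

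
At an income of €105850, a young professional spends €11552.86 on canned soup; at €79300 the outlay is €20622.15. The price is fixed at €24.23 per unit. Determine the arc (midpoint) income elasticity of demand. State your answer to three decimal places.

With a constant price, Q₁ = 11552.86/24.23 = 476.800 and Q₂ = 20622.15/24.23 = 851.100 (equivalently, work directly with expenditure since P cancels).
Midpoint %ΔQ = (20622.15 − 11552.86)/16087.51 = 0.56375; midpoint %ΔI = (79300 − 105850)/92575 = -0.28679.
η = 0.56375 / -0.28679 = -1.966.

-1.966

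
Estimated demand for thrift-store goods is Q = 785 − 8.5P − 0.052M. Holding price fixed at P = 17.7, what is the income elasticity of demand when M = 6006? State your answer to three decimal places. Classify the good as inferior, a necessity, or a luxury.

At P = 17.7, M = 6006: Q = 322.238.
Holding P constant, ∂Q/∂M = −0.052.
η_M = (∂Q/∂M)·(M/Q) = -0.052 × (6006/322.238) = -0.969.
Since η < 0, this is an inferior good.

-0.969 (inferior good)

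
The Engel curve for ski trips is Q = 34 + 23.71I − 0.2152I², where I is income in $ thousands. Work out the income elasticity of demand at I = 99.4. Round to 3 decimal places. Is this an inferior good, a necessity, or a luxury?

At I = 99.4: Q = 264.5205.
dQ/dI = 23.71 − 0.4304I = -19.07176.
η = (dQ/dI)·(I/Q) = -19.07176 × (99.4/264.5205) = -7.167.
η < 0 ⇒ inferior good.

-7.167 (inferior good)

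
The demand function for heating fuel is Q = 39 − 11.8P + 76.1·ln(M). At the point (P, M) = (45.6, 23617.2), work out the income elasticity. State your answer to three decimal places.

0.285

At P = 45.6, M = 23617.2: Q = 267.226.
Holding P constant, ∂Q/∂M = 76.1/M = 0.00322223.
η_M = (∂Q/∂M)·(M/Q) = 0.00322223 × (23617.2/267.226) = 0.285.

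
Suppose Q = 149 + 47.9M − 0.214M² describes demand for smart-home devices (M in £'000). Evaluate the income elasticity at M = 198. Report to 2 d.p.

-5.87

At M = 198: Q = 1243.5440.
dQ/dM = 47.9 − 0.428M = -36.84400.
η = (dQ/dM)·(M/Q) = -36.84400 × (198/1243.5440) = -5.87.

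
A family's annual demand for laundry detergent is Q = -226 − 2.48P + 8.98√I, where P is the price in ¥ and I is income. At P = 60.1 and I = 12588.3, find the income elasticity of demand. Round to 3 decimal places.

0.796

At P = 60.1, I = 12588.3: Q = 632.486.
Holding P constant, ∂Q/∂I = 8.98/(2√I) = 0.0400187.
η_I = (∂Q/∂I)·(I/Q) = 0.0400187 × (12588.3/632.486) = 0.796.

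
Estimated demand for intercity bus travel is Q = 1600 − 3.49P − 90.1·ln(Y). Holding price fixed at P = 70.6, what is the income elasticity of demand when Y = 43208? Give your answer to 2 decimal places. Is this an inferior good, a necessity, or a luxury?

-0.23 (inferior good)

At P = 70.6, Y = 43208: Q = 391.898.
Holding P constant, ∂Q/∂Y = -90.1/Y = -0.00208526.
η_Y = (∂Q/∂Y)·(Y/Q) = -0.00208526 × (43208/391.898) = -0.23.
Since η < 0, this is an inferior good.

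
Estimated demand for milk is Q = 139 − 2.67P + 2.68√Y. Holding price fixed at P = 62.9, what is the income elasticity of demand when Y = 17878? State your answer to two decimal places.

At P = 62.9, Y = 17878: Q = 329.396.
Holding P constant, ∂Q/∂Y = 2.68/(2√Y) = 0.0100218.
η_Y = (∂Q/∂Y)·(Y/Q) = 0.0100218 × (17878/329.396) = 0.54.

0.54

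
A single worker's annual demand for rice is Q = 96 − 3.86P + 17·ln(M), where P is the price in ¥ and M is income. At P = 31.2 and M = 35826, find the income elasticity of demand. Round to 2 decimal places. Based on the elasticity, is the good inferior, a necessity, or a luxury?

0.11 (necessity)

At P = 31.2, M = 35826: Q = 153.837.
Holding P constant, ∂Q/∂M = 17/M = 0.000474516.
η_M = (∂Q/∂M)·(M/Q) = 0.000474516 × (35826/153.837) = 0.11.
Since 0 < η < 1, this is a necessity.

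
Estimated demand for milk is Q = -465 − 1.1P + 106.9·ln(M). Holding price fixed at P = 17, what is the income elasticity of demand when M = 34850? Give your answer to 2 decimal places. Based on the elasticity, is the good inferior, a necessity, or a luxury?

At P = 17, M = 34850: Q = 634.347.
Holding P constant, ∂Q/∂M = 106.9/M = 0.00306743.
η_M = (∂Q/∂M)·(M/Q) = 0.00306743 × (34850/634.347) = 0.17.
Since 0 < η < 1, this is a necessity.

0.17 (necessity)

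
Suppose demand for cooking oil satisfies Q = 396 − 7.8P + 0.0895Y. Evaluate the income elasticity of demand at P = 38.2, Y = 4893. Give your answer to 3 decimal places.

0.817

At P = 38.2, Y = 4893: Q = 535.964.
Holding P constant, ∂Q/∂Y = 0.0895.
η_Y = (∂Q/∂Y)·(Y/Q) = 0.0895 × (4893/535.964) = 0.817.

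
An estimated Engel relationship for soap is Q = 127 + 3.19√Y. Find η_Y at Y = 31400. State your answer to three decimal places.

0.408

At Y = 31400: Q = 692.269.
dQ/dY = 3.19/(2√Y) = 0.00900111 at this income.
η = (dQ/dY)·(Y/Q) = 0.00900111 × (31400/692.269) = 0.408.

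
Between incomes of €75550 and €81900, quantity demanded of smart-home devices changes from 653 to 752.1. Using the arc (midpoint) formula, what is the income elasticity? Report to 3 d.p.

1.749

ΔQ = 752.1 − 653 = 99.1; midpoint Q̄ = (653 + 752.1)/2 = 702.55.
ΔI = 81900 − 75550 = 6350; midpoint Ī = (75550 + 81900)/2 = 78725.
η = (ΔQ/Q̄) ÷ (ΔI/Ī) = (99.1/702.55) ÷ (6350/78725) = 1.749.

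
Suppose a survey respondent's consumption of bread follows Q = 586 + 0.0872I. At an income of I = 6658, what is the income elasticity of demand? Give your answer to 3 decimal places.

0.498

At I = 6658: Q = 1166.578.
dQ/dI = 0.0872.
η = (dQ/dI)·(I/Q) = 0.0872 × (6658/1166.578) = 0.498.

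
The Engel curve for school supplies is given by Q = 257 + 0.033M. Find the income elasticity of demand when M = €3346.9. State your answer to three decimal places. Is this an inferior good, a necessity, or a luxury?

At M = 3346.9: Q = 367.448.
dQ/dM = 0.033.
η = (dQ/dM)·(M/Q) = 0.033 × (3346.9/367.448) = 0.301.
Since 0 < η < 1, the good is a necessity.

0.301 (necessity)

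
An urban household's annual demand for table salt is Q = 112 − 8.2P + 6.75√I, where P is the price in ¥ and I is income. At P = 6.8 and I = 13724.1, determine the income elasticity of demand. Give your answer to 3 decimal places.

At P = 6.8, I = 13724.1: Q = 847.002.
Holding P constant, ∂Q/∂I = 6.75/(2√I) = 0.0288092.
η_I = (∂Q/∂I)·(I/Q) = 0.0288092 × (13724.1/847.002) = 0.467.

0.467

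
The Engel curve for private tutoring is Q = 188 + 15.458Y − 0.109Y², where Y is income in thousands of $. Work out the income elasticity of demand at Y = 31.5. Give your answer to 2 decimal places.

At Y = 31.5: Q = 566.7718.
dQ/dY = 15.458 − 0.218Y = 8.59100.
η = (dQ/dY)·(Y/Q) = 8.59100 × (31.5/566.7718) = 0.48.

0.48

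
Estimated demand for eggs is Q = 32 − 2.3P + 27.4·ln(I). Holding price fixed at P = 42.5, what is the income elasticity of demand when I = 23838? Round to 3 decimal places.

0.130

At P = 42.5, I = 23838: Q = 210.416.
Holding P constant, ∂Q/∂I = 27.4/I = 0.00114943.
η_I = (∂Q/∂I)·(I/Q) = 0.00114943 × (23838/210.416) = 0.130.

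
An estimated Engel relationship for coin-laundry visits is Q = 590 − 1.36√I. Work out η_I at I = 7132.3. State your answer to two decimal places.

At I = 7132.3: Q = 475.144.
dQ/dI = -1.36/(2√I) = -0.00805182 at this income.
η = (dQ/dI)·(I/Q) = -0.00805182 × (7132.3/475.144) = -0.12.

-0.12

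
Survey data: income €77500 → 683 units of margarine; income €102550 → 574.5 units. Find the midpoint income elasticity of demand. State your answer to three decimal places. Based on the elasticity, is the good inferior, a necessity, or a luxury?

-0.620 (inferior good)

ΔQ = 574.5 − 683 = -108.5; midpoint Q̄ = (683 + 574.5)/2 = 628.75.
ΔI = 102550 − 77500 = 25050; midpoint Ī = (77500 + 102550)/2 = 90025.
η = (ΔQ/Q̄) ÷ (ΔI/Ī) = (-108.5/628.75) ÷ (25050/90025) = -0.620.
η < 0 ⇒ inferior good.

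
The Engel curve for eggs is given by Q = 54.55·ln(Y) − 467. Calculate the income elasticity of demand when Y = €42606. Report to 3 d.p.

0.476

At Y = 42606: Q = 114.489.
dQ/dY = 54.55/Y = 0.00128034 at this income.
η = (dQ/dY)·(Y/Q) = 0.00128034 × (42606/114.489) = 0.476.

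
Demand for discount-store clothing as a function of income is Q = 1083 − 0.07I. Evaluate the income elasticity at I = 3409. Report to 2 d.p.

At I = 3409: Q = 844.370.
dQ/dI = −0.07.
η = (dQ/dI)·(I/Q) = -0.07 × (3409/844.370) = -0.28.

-0.28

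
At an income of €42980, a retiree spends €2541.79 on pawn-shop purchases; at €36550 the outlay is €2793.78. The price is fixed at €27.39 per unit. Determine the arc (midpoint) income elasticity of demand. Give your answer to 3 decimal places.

-0.584

With a constant price, Q₁ = 2541.79/27.39 = 92.800 and Q₂ = 2793.78/27.39 = 102.000 (equivalently, work directly with expenditure since P cancels).
Midpoint %ΔQ = (2793.78 − 2541.79)/2667.79 = 0.09446; midpoint %ΔI = (36550 − 42980)/39765 = -0.16170.
η = 0.09446 / -0.16170 = -0.584.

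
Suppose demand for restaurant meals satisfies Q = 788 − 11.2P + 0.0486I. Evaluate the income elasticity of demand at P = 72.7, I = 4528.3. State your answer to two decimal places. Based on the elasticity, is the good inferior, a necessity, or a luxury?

At P = 72.7, I = 4528.3: Q = 193.835.
Holding P constant, ∂Q/∂I = 0.0486.
η_I = (∂Q/∂I)·(I/Q) = 0.0486 × (4528.3/193.835) = 1.14.
Since η > 1, this is a luxury.

1.14 (luxury)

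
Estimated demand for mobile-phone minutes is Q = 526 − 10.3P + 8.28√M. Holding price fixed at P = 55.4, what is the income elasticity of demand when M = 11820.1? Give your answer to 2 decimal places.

At P = 55.4, M = 11820.1: Q = 855.584.
Holding P constant, ∂Q/∂M = 8.28/(2√M) = 0.0380794.
η_M = (∂Q/∂M)·(M/Q) = 0.0380794 × (11820.1/855.584) = 0.53.

0.53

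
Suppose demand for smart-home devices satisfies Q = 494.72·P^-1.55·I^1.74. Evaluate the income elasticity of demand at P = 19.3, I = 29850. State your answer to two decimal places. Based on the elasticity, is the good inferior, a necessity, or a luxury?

1.74 (luxury)

For a multiplicative demand Q = A·P^α·I^β, the income elasticity is β everywhere.
Here β = 1.74, so η = 1.74.
Since η > 1, this is a luxury.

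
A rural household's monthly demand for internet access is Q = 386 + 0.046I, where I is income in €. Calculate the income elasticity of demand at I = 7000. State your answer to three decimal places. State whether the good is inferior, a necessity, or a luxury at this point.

0.455 (necessity)

At I = 7000: Q = 708.000.
dQ/dI = 0.046.
η = (dQ/dI)·(I/Q) = 0.046 × (7000/708.000) = 0.455.
Since 0 < η < 1, the good is a necessity.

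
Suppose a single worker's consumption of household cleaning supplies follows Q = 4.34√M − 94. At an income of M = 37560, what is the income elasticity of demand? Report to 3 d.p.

0.563

At M = 37560: Q = 747.109.
dQ/dM = 4.34/(2√M) = 0.0111969 at this income.
η = (dQ/dM)·(M/Q) = 0.0111969 × (37560/747.109) = 0.563.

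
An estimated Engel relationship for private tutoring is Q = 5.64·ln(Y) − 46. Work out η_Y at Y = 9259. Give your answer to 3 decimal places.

At Y = 9259: Q = 5.512.
dQ/dY = 5.64/Y = 0.000609137 at this income.
η = (dQ/dY)·(Y/Q) = 0.000609137 × (9259/5.512) = 1.023.

1.023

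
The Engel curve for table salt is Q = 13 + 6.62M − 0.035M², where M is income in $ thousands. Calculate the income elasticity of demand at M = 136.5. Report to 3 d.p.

At M = 136.5: Q = 264.5012.
dQ/dM = 6.62 − 0.07M = -2.93500.
η = (dQ/dM)·(M/Q) = -2.93500 × (136.5/264.5012) = -1.515.

-1.515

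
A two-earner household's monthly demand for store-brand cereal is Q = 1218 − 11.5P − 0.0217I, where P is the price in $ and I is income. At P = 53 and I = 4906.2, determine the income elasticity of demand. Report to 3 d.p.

At P = 53, I = 4906.2: Q = 502.035.
Holding P constant, ∂Q/∂I = −0.0217.
η_I = (∂Q/∂I)·(I/Q) = -0.0217 × (4906.2/502.035) = -0.212.

-0.212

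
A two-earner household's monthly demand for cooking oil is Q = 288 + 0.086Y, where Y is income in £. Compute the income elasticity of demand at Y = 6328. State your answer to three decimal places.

At Y = 6328: Q = 832.208.
dQ/dY = 0.086.
η = (dQ/dY)·(Y/Q) = 0.086 × (6328/832.208) = 0.654.

0.654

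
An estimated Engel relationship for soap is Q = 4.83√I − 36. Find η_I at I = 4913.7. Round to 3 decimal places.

At I = 4913.7: Q = 302.572.
dQ/dI = 4.83/(2√I) = 0.0344519 at this income.
η = (dQ/dI)·(I/Q) = 0.0344519 × (4913.7/302.572) = 0.559.

0.559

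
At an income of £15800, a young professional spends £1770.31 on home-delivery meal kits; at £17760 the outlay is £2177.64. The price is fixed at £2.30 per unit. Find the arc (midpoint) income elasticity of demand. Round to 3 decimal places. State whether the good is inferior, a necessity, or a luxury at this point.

1.767 (luxury)

With a constant price, Q₁ = 1770.31/2.30 = 769.700 and Q₂ = 2177.64/2.30 = 946.800 (equivalently, work directly with expenditure since P cancels).
Midpoint %ΔQ = (2177.64 − 1770.31)/1973.98 = 0.20635; midpoint %ΔI = (17760 − 15800)/16780 = 0.11681.
η = 0.20635 / 0.11681 = 1.767.
η > 1 ⇒ luxury.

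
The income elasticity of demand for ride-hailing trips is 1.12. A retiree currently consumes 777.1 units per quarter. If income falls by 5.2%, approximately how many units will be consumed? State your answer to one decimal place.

%ΔQ ≈ η × %ΔI = 1.12 × (-5.2%) = -5.824%.
New Q ≈ 777.1 × (1 − 0.05824) = 731.8.

731.8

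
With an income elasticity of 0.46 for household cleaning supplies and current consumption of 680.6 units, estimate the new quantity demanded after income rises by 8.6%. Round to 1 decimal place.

%ΔQ ≈ η × %ΔI = 0.46 × 8.6% = 3.956%.
New Q ≈ 680.6 × (1 + 0.03956) = 707.5.

707.5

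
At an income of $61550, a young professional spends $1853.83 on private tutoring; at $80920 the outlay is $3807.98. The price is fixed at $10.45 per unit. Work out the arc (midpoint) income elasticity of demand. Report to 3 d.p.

With a constant price, Q₁ = 1853.83/10.45 = 177.400 and Q₂ = 3807.98/10.45 = 364.400 (equivalently, work directly with expenditure since P cancels).
Midpoint %ΔQ = (3807.98 − 1853.83)/2830.91 = 0.69029; midpoint %ΔI = (80920 − 61550)/71235 = 0.27192.
η = 0.69029 / 0.27192 = 2.539.

2.539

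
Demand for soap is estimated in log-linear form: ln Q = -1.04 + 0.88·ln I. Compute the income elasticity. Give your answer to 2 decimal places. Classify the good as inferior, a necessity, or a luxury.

0.88 (necessity)

In a log-linear demand, the coefficient on ln I is the income elasticity.
So η = 0.88.
0 < η < 1 ⇒ necessity.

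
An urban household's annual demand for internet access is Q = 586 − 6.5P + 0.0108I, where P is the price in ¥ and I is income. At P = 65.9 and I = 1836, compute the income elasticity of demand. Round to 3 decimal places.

At P = 65.9, I = 1836: Q = 177.479.
Holding P constant, ∂Q/∂I = 0.0108.
η_I = (∂Q/∂I)·(I/Q) = 0.0108 × (1836/177.479) = 0.112.

0.112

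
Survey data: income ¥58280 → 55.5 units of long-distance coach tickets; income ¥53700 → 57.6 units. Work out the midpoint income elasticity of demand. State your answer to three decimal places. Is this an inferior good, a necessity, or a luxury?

ΔQ = 57.6 − 55.5 = 2.1; midpoint Q̄ = (55.5 + 57.6)/2 = 56.55.
ΔI = 53700 − 58280 = -4580; midpoint Ī = (58280 + 53700)/2 = 55990.
η = (ΔQ/Q̄) ÷ (ΔI/Ī) = (2.1/56.55) ÷ (-4580/55990) = -0.454.
η < 0 ⇒ inferior good.

-0.454 (inferior good)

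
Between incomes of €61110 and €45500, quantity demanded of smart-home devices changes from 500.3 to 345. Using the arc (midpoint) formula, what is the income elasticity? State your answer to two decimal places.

ΔQ = 345 − 500.3 = -155.3; midpoint Q̄ = (500.3 + 345)/2 = 422.65.
ΔI = 45500 − 61110 = -15610; midpoint Ī = (61110 + 45500)/2 = 53305.
η = (ΔQ/Q̄) ÷ (ΔI/Ī) = (-155.3/422.65) ÷ (-15610/53305) = 1.25.

1.25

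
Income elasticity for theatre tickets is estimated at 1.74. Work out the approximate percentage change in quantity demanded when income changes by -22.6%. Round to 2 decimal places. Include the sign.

-39.32%

%ΔQ ≈ η × %ΔI = 1.74 × (-22.6%) = -39.32%.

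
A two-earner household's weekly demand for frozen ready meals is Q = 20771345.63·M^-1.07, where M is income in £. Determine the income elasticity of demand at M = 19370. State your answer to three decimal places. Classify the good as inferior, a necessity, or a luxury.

-1.070 (inferior good)

For Q = A·M^β the income elasticity is constant and equal to β.
Here β = -1.07, so η = -1.070.
Since η < 0, the good is an inferior good.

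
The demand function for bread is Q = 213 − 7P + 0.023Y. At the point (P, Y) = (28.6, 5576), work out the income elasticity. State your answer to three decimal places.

0.909

At P = 28.6, Y = 5576: Q = 141.048.
Holding P constant, ∂Q/∂Y = 0.023.
η_Y = (∂Q/∂Y)·(Y/Q) = 0.023 × (5576/141.048) = 0.909.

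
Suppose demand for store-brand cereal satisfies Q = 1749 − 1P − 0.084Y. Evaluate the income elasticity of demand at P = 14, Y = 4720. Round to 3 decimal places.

-0.296

At P = 14, Y = 4720: Q = 1338.520.
Holding P constant, ∂Q/∂Y = −0.084.
η_Y = (∂Q/∂Y)·(Y/Q) = -0.084 × (4720/1338.520) = -0.296.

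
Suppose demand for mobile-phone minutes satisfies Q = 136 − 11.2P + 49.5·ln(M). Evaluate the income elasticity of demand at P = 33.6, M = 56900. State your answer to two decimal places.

0.16

At P = 33.6, M = 56900: Q = 301.658.
Holding P constant, ∂Q/∂M = 49.5/M = 0.000869947.
η_M = (∂Q/∂M)·(M/Q) = 0.000869947 × (56900/301.658) = 0.16.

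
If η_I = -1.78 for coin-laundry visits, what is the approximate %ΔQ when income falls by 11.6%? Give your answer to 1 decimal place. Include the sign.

20.6%

%ΔQ ≈ η × %ΔI = -1.78 × (-11.6%) = 20.6%.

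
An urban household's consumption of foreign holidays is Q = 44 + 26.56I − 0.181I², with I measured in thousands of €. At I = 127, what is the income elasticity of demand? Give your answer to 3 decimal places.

At I = 127: Q = 497.7710.
dQ/dI = 26.56 − 0.362I = -19.41400.
η = (dQ/dI)·(I/Q) = -19.41400 × (127/497.7710) = -4.953.

-4.953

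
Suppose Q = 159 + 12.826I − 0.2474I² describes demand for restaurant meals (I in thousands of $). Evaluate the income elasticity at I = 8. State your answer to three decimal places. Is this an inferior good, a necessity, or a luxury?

0.289 (necessity)

At I = 8: Q = 245.7744.
dQ/dI = 12.826 − 0.4948I = 8.86760.
η = (dQ/dI)·(I/Q) = 8.86760 × (8/245.7744) = 0.289.
0 < η < 1 ⇒ necessity.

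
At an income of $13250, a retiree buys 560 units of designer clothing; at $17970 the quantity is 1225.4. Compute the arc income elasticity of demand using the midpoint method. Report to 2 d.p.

2.47

ΔQ = 1225.4 − 560 = 665.4; midpoint Q̄ = (560 + 1225.4)/2 = 892.7.
ΔI = 17970 − 13250 = 4720; midpoint Ī = (13250 + 17970)/2 = 15610.
η = (ΔQ/Q̄) ÷ (ΔI/Ī) = (665.4/892.7) ÷ (4720/15610) = 2.47.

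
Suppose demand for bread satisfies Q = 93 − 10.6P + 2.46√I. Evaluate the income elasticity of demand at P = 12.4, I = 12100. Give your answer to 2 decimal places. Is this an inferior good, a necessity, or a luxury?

0.58 (necessity)

At P = 12.4, I = 12100: Q = 232.160.
Holding P constant, ∂Q/∂I = 2.46/(2√I) = 0.0111818.
η_I = (∂Q/∂I)·(I/Q) = 0.0111818 × (12100/232.160) = 0.58.
Since 0 < η < 1, this is a necessity.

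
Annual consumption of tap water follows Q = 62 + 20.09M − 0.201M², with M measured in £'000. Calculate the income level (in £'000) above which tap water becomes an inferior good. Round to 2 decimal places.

dQ/dM = 20.09 − 0.402M.
The good is inferior where dQ/dM < 0. Setting dQ/dM = 0 gives M = 20.09 / 0.402 = 49.98.

49.98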